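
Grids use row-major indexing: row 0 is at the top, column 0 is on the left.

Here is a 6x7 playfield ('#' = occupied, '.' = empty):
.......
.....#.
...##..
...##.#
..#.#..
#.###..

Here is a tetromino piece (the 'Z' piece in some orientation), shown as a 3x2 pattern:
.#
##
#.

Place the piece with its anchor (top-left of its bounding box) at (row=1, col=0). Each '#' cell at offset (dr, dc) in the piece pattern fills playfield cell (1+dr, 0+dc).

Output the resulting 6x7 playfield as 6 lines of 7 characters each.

Fill (1+0,0+1) = (1,1)
Fill (1+1,0+0) = (2,0)
Fill (1+1,0+1) = (2,1)
Fill (1+2,0+0) = (3,0)

Answer: .......
.#...#.
##.##..
#..##.#
..#.#..
#.###..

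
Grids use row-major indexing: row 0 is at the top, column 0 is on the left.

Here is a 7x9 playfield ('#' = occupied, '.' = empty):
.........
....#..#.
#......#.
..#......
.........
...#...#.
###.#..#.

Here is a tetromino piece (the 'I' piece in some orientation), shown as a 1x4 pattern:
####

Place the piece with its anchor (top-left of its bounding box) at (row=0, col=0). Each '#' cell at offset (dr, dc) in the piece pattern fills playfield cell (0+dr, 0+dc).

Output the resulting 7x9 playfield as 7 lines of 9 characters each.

Fill (0+0,0+0) = (0,0)
Fill (0+0,0+1) = (0,1)
Fill (0+0,0+2) = (0,2)
Fill (0+0,0+3) = (0,3)

Answer: ####.....
....#..#.
#......#.
..#......
.........
...#...#.
###.#..#.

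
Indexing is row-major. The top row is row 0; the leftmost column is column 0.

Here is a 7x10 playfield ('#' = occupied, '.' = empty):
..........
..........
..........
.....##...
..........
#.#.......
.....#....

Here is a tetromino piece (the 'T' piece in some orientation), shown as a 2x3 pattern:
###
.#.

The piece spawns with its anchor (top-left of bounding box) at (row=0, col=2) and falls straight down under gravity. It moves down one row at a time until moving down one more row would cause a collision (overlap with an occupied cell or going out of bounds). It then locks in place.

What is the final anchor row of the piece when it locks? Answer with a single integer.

Answer: 4

Derivation:
Spawn at (row=0, col=2). Try each row:
  row 0: fits
  row 1: fits
  row 2: fits
  row 3: fits
  row 4: fits
  row 5: blocked -> lock at row 4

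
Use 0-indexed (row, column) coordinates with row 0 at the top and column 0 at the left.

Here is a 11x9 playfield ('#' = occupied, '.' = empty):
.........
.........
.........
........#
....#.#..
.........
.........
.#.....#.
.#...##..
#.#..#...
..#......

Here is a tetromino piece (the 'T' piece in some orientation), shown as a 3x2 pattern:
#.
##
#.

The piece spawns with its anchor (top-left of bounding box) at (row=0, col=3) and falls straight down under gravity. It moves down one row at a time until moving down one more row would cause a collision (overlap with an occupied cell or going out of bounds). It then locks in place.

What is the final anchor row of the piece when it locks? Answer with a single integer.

Answer: 2

Derivation:
Spawn at (row=0, col=3). Try each row:
  row 0: fits
  row 1: fits
  row 2: fits
  row 3: blocked -> lock at row 2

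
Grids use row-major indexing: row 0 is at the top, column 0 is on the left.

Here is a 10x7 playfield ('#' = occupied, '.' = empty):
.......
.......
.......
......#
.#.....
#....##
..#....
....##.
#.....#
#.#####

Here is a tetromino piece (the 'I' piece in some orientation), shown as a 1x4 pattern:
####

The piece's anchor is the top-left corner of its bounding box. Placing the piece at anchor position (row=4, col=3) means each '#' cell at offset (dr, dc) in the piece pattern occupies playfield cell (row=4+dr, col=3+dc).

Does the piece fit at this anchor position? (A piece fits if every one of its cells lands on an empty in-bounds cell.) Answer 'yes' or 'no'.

Check each piece cell at anchor (4, 3):
  offset (0,0) -> (4,3): empty -> OK
  offset (0,1) -> (4,4): empty -> OK
  offset (0,2) -> (4,5): empty -> OK
  offset (0,3) -> (4,6): empty -> OK
All cells valid: yes

Answer: yes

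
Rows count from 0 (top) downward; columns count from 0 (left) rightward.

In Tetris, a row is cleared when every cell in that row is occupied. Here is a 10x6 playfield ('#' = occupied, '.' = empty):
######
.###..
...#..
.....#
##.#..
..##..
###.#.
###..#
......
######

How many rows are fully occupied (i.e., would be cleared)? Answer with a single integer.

Answer: 2

Derivation:
Check each row:
  row 0: 0 empty cells -> FULL (clear)
  row 1: 3 empty cells -> not full
  row 2: 5 empty cells -> not full
  row 3: 5 empty cells -> not full
  row 4: 3 empty cells -> not full
  row 5: 4 empty cells -> not full
  row 6: 2 empty cells -> not full
  row 7: 2 empty cells -> not full
  row 8: 6 empty cells -> not full
  row 9: 0 empty cells -> FULL (clear)
Total rows cleared: 2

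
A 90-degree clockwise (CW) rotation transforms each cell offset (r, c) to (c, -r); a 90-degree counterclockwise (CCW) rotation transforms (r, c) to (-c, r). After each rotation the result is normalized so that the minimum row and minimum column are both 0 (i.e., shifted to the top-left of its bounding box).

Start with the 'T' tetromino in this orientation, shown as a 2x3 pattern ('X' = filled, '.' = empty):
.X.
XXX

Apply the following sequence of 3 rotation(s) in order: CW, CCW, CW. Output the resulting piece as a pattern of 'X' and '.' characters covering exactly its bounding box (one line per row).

Answer: X.
XX
X.

Derivation:
Start:
.X.
XXX
After rotation 1 (CW):
X.
XX
X.
After rotation 2 (CCW):
.X.
XXX
After rotation 3 (CW):
X.
XX
X.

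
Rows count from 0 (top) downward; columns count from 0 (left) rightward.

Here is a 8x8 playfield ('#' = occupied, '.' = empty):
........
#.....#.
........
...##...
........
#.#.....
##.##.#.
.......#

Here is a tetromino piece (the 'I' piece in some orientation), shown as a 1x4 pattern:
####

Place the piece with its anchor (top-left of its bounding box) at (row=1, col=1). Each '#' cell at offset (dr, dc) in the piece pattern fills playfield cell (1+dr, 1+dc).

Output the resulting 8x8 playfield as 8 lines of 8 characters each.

Answer: ........
#####.#.
........
...##...
........
#.#.....
##.##.#.
.......#

Derivation:
Fill (1+0,1+0) = (1,1)
Fill (1+0,1+1) = (1,2)
Fill (1+0,1+2) = (1,3)
Fill (1+0,1+3) = (1,4)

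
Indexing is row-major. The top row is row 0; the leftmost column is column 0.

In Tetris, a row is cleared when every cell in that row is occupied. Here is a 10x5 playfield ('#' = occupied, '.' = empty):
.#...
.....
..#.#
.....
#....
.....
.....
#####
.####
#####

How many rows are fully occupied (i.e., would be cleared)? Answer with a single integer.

Check each row:
  row 0: 4 empty cells -> not full
  row 1: 5 empty cells -> not full
  row 2: 3 empty cells -> not full
  row 3: 5 empty cells -> not full
  row 4: 4 empty cells -> not full
  row 5: 5 empty cells -> not full
  row 6: 5 empty cells -> not full
  row 7: 0 empty cells -> FULL (clear)
  row 8: 1 empty cell -> not full
  row 9: 0 empty cells -> FULL (clear)
Total rows cleared: 2

Answer: 2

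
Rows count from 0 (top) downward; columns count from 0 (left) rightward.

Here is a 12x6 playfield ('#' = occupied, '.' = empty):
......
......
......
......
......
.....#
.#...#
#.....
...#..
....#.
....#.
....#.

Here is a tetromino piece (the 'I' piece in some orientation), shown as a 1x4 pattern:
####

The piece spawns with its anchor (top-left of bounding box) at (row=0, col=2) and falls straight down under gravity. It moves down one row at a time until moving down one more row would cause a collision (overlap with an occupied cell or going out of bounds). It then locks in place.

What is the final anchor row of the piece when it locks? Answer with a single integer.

Spawn at (row=0, col=2). Try each row:
  row 0: fits
  row 1: fits
  row 2: fits
  row 3: fits
  row 4: fits
  row 5: blocked -> lock at row 4

Answer: 4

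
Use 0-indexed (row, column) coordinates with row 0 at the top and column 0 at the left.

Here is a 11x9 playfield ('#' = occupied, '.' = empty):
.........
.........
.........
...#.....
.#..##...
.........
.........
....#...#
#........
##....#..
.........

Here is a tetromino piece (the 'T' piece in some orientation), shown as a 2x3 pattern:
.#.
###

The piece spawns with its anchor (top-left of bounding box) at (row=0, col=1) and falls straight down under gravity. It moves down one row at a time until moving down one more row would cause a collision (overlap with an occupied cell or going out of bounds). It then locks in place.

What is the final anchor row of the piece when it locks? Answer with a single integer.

Answer: 1

Derivation:
Spawn at (row=0, col=1). Try each row:
  row 0: fits
  row 1: fits
  row 2: blocked -> lock at row 1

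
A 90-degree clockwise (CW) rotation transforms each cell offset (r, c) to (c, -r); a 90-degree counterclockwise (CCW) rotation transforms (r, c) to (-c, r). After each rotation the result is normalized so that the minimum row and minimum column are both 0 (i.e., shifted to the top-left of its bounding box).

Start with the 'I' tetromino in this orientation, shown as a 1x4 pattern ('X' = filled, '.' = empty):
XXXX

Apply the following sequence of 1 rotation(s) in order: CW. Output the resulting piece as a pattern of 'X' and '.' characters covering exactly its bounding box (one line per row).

Answer: X
X
X
X

Derivation:
Start:
XXXX
After rotation 1 (CW):
X
X
X
X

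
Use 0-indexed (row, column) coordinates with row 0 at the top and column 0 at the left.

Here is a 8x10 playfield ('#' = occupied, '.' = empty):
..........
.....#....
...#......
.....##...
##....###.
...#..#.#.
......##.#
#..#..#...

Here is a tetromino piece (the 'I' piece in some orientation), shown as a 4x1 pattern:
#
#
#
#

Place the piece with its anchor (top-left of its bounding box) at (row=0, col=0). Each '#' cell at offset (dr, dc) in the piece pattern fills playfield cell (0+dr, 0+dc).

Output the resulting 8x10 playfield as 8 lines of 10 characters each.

Fill (0+0,0+0) = (0,0)
Fill (0+1,0+0) = (1,0)
Fill (0+2,0+0) = (2,0)
Fill (0+3,0+0) = (3,0)

Answer: #.........
#....#....
#..#......
#....##...
##....###.
...#..#.#.
......##.#
#..#..#...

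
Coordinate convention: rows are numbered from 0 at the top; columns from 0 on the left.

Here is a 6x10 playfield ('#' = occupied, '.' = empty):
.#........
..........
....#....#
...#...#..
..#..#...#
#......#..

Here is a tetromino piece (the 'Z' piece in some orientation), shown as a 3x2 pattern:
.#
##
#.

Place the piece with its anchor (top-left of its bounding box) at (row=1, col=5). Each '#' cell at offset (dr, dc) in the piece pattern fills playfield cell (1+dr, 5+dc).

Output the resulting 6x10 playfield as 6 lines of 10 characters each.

Answer: .#........
......#...
....###..#
...#.#.#..
..#..#...#
#......#..

Derivation:
Fill (1+0,5+1) = (1,6)
Fill (1+1,5+0) = (2,5)
Fill (1+1,5+1) = (2,6)
Fill (1+2,5+0) = (3,5)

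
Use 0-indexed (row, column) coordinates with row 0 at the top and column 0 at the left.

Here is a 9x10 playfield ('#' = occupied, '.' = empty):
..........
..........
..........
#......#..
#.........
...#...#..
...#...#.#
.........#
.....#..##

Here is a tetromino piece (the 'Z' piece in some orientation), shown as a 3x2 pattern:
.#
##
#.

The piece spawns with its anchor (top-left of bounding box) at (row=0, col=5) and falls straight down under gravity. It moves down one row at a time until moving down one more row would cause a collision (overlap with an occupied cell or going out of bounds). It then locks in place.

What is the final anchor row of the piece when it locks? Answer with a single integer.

Answer: 5

Derivation:
Spawn at (row=0, col=5). Try each row:
  row 0: fits
  row 1: fits
  row 2: fits
  row 3: fits
  row 4: fits
  row 5: fits
  row 6: blocked -> lock at row 5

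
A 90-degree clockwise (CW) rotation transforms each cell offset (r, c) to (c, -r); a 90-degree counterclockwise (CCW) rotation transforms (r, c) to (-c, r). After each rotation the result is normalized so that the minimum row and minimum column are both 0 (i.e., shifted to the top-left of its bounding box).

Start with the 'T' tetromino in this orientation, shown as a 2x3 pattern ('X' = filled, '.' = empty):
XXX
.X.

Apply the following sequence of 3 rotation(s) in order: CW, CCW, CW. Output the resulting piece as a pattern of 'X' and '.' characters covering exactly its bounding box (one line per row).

Start:
XXX
.X.
After rotation 1 (CW):
.X
XX
.X
After rotation 2 (CCW):
XXX
.X.
After rotation 3 (CW):
.X
XX
.X

Answer: .X
XX
.X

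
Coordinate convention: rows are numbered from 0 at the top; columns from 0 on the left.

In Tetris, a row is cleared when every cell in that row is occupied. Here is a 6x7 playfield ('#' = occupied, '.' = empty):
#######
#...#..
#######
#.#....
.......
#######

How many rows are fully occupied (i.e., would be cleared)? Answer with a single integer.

Answer: 3

Derivation:
Check each row:
  row 0: 0 empty cells -> FULL (clear)
  row 1: 5 empty cells -> not full
  row 2: 0 empty cells -> FULL (clear)
  row 3: 5 empty cells -> not full
  row 4: 7 empty cells -> not full
  row 5: 0 empty cells -> FULL (clear)
Total rows cleared: 3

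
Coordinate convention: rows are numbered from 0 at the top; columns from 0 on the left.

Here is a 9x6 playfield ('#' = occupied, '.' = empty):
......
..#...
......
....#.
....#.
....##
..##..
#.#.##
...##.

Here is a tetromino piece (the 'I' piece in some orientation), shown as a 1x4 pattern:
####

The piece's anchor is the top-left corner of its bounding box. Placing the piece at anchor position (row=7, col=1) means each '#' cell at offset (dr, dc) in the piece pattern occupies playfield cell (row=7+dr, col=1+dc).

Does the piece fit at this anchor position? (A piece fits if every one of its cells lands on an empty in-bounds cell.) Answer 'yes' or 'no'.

Check each piece cell at anchor (7, 1):
  offset (0,0) -> (7,1): empty -> OK
  offset (0,1) -> (7,2): occupied ('#') -> FAIL
  offset (0,2) -> (7,3): empty -> OK
  offset (0,3) -> (7,4): occupied ('#') -> FAIL
All cells valid: no

Answer: no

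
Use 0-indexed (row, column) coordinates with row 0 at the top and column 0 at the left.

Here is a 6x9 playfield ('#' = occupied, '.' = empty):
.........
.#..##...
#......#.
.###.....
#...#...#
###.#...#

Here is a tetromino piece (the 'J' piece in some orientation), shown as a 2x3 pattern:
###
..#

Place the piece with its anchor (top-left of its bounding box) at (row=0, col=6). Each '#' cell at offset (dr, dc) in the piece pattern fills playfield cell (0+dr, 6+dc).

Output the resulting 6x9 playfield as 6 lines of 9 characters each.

Fill (0+0,6+0) = (0,6)
Fill (0+0,6+1) = (0,7)
Fill (0+0,6+2) = (0,8)
Fill (0+1,6+2) = (1,8)

Answer: ......###
.#..##..#
#......#.
.###.....
#...#...#
###.#...#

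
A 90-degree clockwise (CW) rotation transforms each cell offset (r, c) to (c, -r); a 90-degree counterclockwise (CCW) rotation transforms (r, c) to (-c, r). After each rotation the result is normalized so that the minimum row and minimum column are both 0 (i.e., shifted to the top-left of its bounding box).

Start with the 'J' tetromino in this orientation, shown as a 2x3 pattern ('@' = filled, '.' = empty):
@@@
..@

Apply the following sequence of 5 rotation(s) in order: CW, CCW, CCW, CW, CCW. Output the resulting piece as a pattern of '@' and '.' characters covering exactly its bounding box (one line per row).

Answer: @@
@.
@.

Derivation:
Start:
@@@
..@
After rotation 1 (CW):
.@
.@
@@
After rotation 2 (CCW):
@@@
..@
After rotation 3 (CCW):
@@
@.
@.
After rotation 4 (CW):
@@@
..@
After rotation 5 (CCW):
@@
@.
@.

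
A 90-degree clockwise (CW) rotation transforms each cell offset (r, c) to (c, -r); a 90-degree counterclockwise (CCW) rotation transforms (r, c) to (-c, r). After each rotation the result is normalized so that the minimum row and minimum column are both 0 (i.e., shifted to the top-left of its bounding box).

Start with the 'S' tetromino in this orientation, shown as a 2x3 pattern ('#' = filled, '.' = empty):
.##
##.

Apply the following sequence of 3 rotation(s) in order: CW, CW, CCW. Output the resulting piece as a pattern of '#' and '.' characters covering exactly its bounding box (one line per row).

Answer: #.
##
.#

Derivation:
Start:
.##
##.
After rotation 1 (CW):
#.
##
.#
After rotation 2 (CW):
.##
##.
After rotation 3 (CCW):
#.
##
.#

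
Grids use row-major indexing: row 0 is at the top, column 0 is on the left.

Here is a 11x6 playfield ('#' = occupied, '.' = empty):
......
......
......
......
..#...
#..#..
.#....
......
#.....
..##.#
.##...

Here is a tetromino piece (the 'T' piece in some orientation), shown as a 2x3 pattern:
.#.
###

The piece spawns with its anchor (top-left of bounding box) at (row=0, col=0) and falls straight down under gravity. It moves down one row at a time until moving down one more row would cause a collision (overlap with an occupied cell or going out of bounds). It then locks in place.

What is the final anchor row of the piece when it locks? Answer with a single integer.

Answer: 2

Derivation:
Spawn at (row=0, col=0). Try each row:
  row 0: fits
  row 1: fits
  row 2: fits
  row 3: blocked -> lock at row 2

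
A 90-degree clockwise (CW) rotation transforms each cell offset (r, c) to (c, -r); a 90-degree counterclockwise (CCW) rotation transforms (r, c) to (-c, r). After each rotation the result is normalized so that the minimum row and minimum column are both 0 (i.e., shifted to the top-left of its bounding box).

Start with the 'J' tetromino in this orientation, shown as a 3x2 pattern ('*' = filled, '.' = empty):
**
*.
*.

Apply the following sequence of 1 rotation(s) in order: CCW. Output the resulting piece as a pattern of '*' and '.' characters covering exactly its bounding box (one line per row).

Start:
**
*.
*.
After rotation 1 (CCW):
*..
***

Answer: *..
***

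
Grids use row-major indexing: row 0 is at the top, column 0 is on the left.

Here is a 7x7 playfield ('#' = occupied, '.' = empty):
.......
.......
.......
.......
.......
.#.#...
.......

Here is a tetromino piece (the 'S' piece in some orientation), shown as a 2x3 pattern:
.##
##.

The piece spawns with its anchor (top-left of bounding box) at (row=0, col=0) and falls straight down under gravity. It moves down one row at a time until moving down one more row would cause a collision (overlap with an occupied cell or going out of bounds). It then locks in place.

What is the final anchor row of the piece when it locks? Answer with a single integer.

Answer: 3

Derivation:
Spawn at (row=0, col=0). Try each row:
  row 0: fits
  row 1: fits
  row 2: fits
  row 3: fits
  row 4: blocked -> lock at row 3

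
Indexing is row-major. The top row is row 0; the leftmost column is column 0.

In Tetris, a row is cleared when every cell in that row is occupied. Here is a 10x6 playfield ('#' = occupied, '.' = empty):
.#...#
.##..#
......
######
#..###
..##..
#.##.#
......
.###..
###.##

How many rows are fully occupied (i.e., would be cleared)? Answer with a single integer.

Answer: 1

Derivation:
Check each row:
  row 0: 4 empty cells -> not full
  row 1: 3 empty cells -> not full
  row 2: 6 empty cells -> not full
  row 3: 0 empty cells -> FULL (clear)
  row 4: 2 empty cells -> not full
  row 5: 4 empty cells -> not full
  row 6: 2 empty cells -> not full
  row 7: 6 empty cells -> not full
  row 8: 3 empty cells -> not full
  row 9: 1 empty cell -> not full
Total rows cleared: 1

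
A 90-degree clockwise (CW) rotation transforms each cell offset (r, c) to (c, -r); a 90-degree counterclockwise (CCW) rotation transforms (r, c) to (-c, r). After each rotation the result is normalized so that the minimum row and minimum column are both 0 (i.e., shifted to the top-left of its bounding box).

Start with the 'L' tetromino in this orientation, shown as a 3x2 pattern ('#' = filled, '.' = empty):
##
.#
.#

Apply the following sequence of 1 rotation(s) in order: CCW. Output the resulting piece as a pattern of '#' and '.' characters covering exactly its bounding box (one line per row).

Start:
##
.#
.#
After rotation 1 (CCW):
###
#..

Answer: ###
#..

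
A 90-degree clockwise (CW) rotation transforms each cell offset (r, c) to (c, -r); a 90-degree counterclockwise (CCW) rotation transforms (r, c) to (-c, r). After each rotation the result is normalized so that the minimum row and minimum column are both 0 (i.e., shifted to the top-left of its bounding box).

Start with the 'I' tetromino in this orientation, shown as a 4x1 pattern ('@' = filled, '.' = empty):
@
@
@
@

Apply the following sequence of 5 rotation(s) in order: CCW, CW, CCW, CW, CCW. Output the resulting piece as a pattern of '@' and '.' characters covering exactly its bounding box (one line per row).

Start:
@
@
@
@
After rotation 1 (CCW):
@@@@
After rotation 2 (CW):
@
@
@
@
After rotation 3 (CCW):
@@@@
After rotation 4 (CW):
@
@
@
@
After rotation 5 (CCW):
@@@@

Answer: @@@@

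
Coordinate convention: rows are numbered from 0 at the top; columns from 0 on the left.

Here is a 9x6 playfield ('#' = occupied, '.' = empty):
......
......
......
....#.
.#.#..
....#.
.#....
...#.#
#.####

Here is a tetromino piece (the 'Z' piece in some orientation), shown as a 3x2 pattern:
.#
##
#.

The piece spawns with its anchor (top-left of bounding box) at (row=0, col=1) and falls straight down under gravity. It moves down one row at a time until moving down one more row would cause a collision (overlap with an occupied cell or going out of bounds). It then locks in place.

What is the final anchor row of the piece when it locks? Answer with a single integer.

Spawn at (row=0, col=1). Try each row:
  row 0: fits
  row 1: fits
  row 2: blocked -> lock at row 1

Answer: 1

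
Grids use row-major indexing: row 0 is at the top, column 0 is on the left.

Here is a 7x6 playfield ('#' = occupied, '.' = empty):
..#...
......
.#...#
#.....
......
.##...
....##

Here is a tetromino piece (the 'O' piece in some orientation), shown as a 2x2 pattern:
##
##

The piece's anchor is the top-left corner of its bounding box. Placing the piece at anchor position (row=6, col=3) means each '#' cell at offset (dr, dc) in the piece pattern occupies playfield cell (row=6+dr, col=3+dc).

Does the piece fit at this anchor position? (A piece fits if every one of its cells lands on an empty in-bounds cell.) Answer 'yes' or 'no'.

Check each piece cell at anchor (6, 3):
  offset (0,0) -> (6,3): empty -> OK
  offset (0,1) -> (6,4): occupied ('#') -> FAIL
  offset (1,0) -> (7,3): out of bounds -> FAIL
  offset (1,1) -> (7,4): out of bounds -> FAIL
All cells valid: no

Answer: no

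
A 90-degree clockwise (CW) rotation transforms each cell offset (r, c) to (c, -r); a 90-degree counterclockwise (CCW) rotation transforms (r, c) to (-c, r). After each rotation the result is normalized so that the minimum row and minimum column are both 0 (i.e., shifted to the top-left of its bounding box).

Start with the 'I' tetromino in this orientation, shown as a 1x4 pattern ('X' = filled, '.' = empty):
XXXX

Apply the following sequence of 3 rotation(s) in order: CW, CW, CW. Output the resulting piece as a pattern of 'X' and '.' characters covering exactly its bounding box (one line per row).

Start:
XXXX
After rotation 1 (CW):
X
X
X
X
After rotation 2 (CW):
XXXX
After rotation 3 (CW):
X
X
X
X

Answer: X
X
X
X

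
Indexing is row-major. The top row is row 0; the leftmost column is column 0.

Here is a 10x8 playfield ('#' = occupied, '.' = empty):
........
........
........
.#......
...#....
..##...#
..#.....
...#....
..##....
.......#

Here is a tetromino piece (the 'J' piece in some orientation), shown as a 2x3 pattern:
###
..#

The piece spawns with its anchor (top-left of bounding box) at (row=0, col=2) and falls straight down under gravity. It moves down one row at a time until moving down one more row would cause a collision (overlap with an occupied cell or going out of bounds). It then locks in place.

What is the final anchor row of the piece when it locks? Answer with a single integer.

Spawn at (row=0, col=2). Try each row:
  row 0: fits
  row 1: fits
  row 2: fits
  row 3: fits
  row 4: blocked -> lock at row 3

Answer: 3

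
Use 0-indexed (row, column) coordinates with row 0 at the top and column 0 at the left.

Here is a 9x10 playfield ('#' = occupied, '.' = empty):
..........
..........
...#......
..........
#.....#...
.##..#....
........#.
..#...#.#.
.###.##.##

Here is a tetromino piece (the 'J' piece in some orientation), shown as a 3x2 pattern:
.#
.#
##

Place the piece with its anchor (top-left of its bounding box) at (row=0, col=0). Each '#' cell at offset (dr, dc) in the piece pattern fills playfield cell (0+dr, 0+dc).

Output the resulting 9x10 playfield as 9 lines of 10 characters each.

Fill (0+0,0+1) = (0,1)
Fill (0+1,0+1) = (1,1)
Fill (0+2,0+0) = (2,0)
Fill (0+2,0+1) = (2,1)

Answer: .#........
.#........
##.#......
..........
#.....#...
.##..#....
........#.
..#...#.#.
.###.##.##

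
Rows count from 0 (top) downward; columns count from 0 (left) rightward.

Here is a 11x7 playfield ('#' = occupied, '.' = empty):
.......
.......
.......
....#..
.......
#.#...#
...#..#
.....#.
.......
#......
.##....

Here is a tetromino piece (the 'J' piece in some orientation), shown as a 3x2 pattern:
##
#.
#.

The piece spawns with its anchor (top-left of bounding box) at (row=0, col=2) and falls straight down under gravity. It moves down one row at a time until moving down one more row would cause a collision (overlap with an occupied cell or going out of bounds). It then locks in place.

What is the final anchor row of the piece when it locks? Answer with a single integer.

Answer: 2

Derivation:
Spawn at (row=0, col=2). Try each row:
  row 0: fits
  row 1: fits
  row 2: fits
  row 3: blocked -> lock at row 2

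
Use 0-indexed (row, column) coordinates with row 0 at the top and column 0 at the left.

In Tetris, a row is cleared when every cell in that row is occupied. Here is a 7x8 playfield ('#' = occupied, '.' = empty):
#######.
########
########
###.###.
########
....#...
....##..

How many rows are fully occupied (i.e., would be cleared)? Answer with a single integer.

Check each row:
  row 0: 1 empty cell -> not full
  row 1: 0 empty cells -> FULL (clear)
  row 2: 0 empty cells -> FULL (clear)
  row 3: 2 empty cells -> not full
  row 4: 0 empty cells -> FULL (clear)
  row 5: 7 empty cells -> not full
  row 6: 6 empty cells -> not full
Total rows cleared: 3

Answer: 3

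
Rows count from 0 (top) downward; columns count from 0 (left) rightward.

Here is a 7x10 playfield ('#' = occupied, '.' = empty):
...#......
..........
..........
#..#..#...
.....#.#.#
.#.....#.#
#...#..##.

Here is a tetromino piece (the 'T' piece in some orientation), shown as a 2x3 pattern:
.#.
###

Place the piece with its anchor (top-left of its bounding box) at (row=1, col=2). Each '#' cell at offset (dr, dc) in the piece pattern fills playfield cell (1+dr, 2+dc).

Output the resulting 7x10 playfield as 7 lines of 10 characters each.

Answer: ...#......
...#......
..###.....
#..#..#...
.....#.#.#
.#.....#.#
#...#..##.

Derivation:
Fill (1+0,2+1) = (1,3)
Fill (1+1,2+0) = (2,2)
Fill (1+1,2+1) = (2,3)
Fill (1+1,2+2) = (2,4)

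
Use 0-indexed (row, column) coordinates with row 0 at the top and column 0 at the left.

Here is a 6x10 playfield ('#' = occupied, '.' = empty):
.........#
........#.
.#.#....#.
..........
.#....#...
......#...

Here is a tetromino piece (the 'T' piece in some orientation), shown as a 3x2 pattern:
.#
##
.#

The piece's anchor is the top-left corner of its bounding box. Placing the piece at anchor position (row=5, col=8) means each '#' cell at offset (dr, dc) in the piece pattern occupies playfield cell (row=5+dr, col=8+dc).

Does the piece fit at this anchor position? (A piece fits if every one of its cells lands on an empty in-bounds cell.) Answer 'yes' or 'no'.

Answer: no

Derivation:
Check each piece cell at anchor (5, 8):
  offset (0,1) -> (5,9): empty -> OK
  offset (1,0) -> (6,8): out of bounds -> FAIL
  offset (1,1) -> (6,9): out of bounds -> FAIL
  offset (2,1) -> (7,9): out of bounds -> FAIL
All cells valid: no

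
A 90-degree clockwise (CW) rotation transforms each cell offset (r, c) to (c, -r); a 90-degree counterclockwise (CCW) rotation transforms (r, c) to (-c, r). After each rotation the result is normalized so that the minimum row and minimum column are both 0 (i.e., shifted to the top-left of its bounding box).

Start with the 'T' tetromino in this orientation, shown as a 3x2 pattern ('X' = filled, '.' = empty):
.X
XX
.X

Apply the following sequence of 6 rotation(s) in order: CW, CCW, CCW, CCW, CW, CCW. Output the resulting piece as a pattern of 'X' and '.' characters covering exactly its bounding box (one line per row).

Start:
.X
XX
.X
After rotation 1 (CW):
.X.
XXX
After rotation 2 (CCW):
.X
XX
.X
After rotation 3 (CCW):
XXX
.X.
After rotation 4 (CCW):
X.
XX
X.
After rotation 5 (CW):
XXX
.X.
After rotation 6 (CCW):
X.
XX
X.

Answer: X.
XX
X.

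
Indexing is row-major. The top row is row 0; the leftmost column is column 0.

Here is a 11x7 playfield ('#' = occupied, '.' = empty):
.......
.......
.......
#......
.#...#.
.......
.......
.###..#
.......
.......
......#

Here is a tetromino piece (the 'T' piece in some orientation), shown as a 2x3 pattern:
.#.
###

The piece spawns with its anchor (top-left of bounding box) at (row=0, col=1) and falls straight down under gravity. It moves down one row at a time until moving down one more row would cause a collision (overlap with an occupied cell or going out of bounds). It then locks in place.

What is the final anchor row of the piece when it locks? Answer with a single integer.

Answer: 2

Derivation:
Spawn at (row=0, col=1). Try each row:
  row 0: fits
  row 1: fits
  row 2: fits
  row 3: blocked -> lock at row 2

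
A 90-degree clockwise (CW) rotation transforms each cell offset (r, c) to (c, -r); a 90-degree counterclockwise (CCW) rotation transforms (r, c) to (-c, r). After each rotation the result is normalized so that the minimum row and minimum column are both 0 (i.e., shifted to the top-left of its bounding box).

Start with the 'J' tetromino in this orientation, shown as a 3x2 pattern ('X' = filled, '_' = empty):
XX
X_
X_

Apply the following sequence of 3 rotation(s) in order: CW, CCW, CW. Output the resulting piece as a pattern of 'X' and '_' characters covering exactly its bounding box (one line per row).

Answer: XXX
__X

Derivation:
Start:
XX
X_
X_
After rotation 1 (CW):
XXX
__X
After rotation 2 (CCW):
XX
X_
X_
After rotation 3 (CW):
XXX
__X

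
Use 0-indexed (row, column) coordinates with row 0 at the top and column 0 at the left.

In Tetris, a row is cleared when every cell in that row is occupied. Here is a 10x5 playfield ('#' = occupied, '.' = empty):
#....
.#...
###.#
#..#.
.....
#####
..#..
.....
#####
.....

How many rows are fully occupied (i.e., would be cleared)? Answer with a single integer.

Check each row:
  row 0: 4 empty cells -> not full
  row 1: 4 empty cells -> not full
  row 2: 1 empty cell -> not full
  row 3: 3 empty cells -> not full
  row 4: 5 empty cells -> not full
  row 5: 0 empty cells -> FULL (clear)
  row 6: 4 empty cells -> not full
  row 7: 5 empty cells -> not full
  row 8: 0 empty cells -> FULL (clear)
  row 9: 5 empty cells -> not full
Total rows cleared: 2

Answer: 2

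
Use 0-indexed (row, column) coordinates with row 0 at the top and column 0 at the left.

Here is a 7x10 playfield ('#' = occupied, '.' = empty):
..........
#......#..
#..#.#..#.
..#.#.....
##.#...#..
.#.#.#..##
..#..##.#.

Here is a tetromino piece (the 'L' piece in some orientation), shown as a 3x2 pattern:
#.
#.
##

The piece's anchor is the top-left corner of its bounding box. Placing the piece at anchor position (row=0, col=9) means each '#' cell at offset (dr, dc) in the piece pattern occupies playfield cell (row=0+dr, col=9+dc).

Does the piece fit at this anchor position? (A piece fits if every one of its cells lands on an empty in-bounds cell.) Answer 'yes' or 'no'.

Check each piece cell at anchor (0, 9):
  offset (0,0) -> (0,9): empty -> OK
  offset (1,0) -> (1,9): empty -> OK
  offset (2,0) -> (2,9): empty -> OK
  offset (2,1) -> (2,10): out of bounds -> FAIL
All cells valid: no

Answer: no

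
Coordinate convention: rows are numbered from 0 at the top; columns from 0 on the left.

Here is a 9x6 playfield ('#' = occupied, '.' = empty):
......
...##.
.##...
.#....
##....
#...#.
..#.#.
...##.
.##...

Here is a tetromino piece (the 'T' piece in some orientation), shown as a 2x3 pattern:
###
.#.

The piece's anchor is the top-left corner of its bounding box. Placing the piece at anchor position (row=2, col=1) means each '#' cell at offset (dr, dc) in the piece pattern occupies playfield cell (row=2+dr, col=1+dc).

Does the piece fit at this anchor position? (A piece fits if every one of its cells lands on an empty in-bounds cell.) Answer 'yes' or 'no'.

Answer: no

Derivation:
Check each piece cell at anchor (2, 1):
  offset (0,0) -> (2,1): occupied ('#') -> FAIL
  offset (0,1) -> (2,2): occupied ('#') -> FAIL
  offset (0,2) -> (2,3): empty -> OK
  offset (1,1) -> (3,2): empty -> OK
All cells valid: no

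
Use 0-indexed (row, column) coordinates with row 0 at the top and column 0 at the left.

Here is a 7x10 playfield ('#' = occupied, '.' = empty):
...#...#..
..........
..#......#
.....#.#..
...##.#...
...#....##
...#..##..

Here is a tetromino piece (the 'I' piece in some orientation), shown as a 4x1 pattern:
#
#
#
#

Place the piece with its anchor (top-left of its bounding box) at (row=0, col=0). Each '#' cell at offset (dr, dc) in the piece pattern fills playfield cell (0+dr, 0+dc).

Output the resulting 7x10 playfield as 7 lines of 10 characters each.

Fill (0+0,0+0) = (0,0)
Fill (0+1,0+0) = (1,0)
Fill (0+2,0+0) = (2,0)
Fill (0+3,0+0) = (3,0)

Answer: #..#...#..
#.........
#.#......#
#....#.#..
...##.#...
...#....##
...#..##..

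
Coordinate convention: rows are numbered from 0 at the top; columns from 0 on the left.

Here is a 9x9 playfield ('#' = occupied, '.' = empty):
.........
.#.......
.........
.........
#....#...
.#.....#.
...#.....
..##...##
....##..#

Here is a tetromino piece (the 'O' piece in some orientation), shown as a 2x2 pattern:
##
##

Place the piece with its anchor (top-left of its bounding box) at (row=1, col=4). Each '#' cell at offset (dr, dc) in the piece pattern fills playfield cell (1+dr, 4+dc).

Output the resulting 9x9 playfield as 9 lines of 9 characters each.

Fill (1+0,4+0) = (1,4)
Fill (1+0,4+1) = (1,5)
Fill (1+1,4+0) = (2,4)
Fill (1+1,4+1) = (2,5)

Answer: .........
.#..##...
....##...
.........
#....#...
.#.....#.
...#.....
..##...##
....##..#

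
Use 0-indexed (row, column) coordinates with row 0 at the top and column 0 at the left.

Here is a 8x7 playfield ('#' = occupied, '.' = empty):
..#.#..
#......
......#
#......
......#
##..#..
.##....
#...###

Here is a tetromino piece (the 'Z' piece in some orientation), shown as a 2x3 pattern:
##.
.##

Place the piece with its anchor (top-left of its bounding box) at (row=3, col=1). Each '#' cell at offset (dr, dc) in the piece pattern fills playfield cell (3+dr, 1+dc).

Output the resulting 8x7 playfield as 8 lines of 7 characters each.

Answer: ..#.#..
#......
......#
###....
..##..#
##..#..
.##....
#...###

Derivation:
Fill (3+0,1+0) = (3,1)
Fill (3+0,1+1) = (3,2)
Fill (3+1,1+1) = (4,2)
Fill (3+1,1+2) = (4,3)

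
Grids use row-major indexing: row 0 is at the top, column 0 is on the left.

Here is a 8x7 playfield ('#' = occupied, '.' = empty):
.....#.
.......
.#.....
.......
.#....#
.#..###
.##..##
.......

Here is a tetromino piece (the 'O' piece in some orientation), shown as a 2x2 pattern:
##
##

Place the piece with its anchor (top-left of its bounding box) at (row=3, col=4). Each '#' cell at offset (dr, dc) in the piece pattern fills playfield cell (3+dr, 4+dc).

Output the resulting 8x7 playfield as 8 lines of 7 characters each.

Answer: .....#.
.......
.#.....
....##.
.#..###
.#..###
.##..##
.......

Derivation:
Fill (3+0,4+0) = (3,4)
Fill (3+0,4+1) = (3,5)
Fill (3+1,4+0) = (4,4)
Fill (3+1,4+1) = (4,5)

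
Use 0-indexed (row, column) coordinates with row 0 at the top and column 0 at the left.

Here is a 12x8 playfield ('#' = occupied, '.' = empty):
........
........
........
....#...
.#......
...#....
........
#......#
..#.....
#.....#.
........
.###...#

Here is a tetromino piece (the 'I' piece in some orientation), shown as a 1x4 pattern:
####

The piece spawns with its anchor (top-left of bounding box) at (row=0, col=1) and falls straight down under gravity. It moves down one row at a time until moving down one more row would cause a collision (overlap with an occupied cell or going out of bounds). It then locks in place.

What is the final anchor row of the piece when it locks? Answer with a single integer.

Answer: 2

Derivation:
Spawn at (row=0, col=1). Try each row:
  row 0: fits
  row 1: fits
  row 2: fits
  row 3: blocked -> lock at row 2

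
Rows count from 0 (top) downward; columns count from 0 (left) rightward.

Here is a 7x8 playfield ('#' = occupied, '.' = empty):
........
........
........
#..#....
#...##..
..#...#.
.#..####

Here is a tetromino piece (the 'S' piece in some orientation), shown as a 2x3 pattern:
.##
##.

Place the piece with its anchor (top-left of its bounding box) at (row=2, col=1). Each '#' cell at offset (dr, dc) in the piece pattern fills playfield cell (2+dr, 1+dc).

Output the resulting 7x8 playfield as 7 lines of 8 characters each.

Answer: ........
........
..##....
####....
#...##..
..#...#.
.#..####

Derivation:
Fill (2+0,1+1) = (2,2)
Fill (2+0,1+2) = (2,3)
Fill (2+1,1+0) = (3,1)
Fill (2+1,1+1) = (3,2)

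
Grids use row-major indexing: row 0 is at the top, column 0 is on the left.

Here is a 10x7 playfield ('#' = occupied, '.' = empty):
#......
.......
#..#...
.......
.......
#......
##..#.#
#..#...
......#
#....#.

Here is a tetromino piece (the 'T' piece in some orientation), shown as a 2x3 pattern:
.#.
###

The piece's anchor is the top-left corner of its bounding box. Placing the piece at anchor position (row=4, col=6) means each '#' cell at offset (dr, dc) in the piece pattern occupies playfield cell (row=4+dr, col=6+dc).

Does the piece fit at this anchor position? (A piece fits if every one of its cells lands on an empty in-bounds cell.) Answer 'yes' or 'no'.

Answer: no

Derivation:
Check each piece cell at anchor (4, 6):
  offset (0,1) -> (4,7): out of bounds -> FAIL
  offset (1,0) -> (5,6): empty -> OK
  offset (1,1) -> (5,7): out of bounds -> FAIL
  offset (1,2) -> (5,8): out of bounds -> FAIL
All cells valid: no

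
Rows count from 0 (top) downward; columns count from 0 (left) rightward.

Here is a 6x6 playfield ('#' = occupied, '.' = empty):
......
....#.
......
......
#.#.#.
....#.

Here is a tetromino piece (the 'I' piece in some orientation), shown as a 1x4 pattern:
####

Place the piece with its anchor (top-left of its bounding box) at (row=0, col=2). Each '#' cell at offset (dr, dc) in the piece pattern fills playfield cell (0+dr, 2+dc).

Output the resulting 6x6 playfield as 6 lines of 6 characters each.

Answer: ..####
....#.
......
......
#.#.#.
....#.

Derivation:
Fill (0+0,2+0) = (0,2)
Fill (0+0,2+1) = (0,3)
Fill (0+0,2+2) = (0,4)
Fill (0+0,2+3) = (0,5)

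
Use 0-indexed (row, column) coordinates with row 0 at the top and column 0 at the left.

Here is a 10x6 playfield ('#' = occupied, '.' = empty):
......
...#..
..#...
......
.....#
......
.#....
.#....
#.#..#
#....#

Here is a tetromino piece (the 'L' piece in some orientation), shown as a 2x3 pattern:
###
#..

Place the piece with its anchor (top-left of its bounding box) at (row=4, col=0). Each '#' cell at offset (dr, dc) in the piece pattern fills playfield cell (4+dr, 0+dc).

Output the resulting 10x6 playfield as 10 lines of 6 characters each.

Fill (4+0,0+0) = (4,0)
Fill (4+0,0+1) = (4,1)
Fill (4+0,0+2) = (4,2)
Fill (4+1,0+0) = (5,0)

Answer: ......
...#..
..#...
......
###..#
#.....
.#....
.#....
#.#..#
#....#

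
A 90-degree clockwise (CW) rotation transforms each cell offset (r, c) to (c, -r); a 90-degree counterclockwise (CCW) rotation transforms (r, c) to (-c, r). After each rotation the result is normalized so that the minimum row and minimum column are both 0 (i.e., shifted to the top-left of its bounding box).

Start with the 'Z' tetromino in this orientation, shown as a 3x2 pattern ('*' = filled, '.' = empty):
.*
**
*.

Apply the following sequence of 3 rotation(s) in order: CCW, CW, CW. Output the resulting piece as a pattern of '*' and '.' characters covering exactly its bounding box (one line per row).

Start:
.*
**
*.
After rotation 1 (CCW):
**.
.**
After rotation 2 (CW):
.*
**
*.
After rotation 3 (CW):
**.
.**

Answer: **.
.**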